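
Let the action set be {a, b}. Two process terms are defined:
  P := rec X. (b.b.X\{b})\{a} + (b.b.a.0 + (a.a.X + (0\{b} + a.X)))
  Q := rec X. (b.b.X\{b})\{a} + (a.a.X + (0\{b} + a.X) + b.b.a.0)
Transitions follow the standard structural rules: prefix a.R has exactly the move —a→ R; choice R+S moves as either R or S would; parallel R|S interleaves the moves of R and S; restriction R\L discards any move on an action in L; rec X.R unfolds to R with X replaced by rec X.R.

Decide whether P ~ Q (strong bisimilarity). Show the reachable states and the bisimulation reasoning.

P's transition system — 7 states:
  p0 = rec X. (b.b.X\{b})\{a} + (b.b.a.0 + (a.a.X + (0\{b} + a.X))) | =a=> p0, =a=> p1, =b=> p2, =b=> p3
  p1 = a.(rec X. (b.b.X\{b})\{a} + (b.b.a.0 + (a.a.X + (0\{b} + a.X)))) | =a=> p0
  p2 = (b.(rec X. (b.b.X\{b})\{a} + (b.b.a.0 + (a.a.X + (0\{b} + a.X))))\{b})\{a} | =b=> p4
  p3 = b.a.0 | =b=> p5
  p4 = (rec X. (b.b.X\{b})\{a} + (b.b.a.0 + (a.a.X + (0\{b} + a.X))))\{b}\{a} | ·
  p5 = a.0 | =a=> p6
  p6 = 0 | ·
Q's transition system — 7 states:
  q0 = rec X. (b.b.X\{b})\{a} + (a.a.X + (0\{b} + a.X) + b.b.a.0) | =a=> q0, =a=> q1, =b=> q2, =b=> q3
  q1 = a.(rec X. (b.b.X\{b})\{a} + (a.a.X + (0\{b} + a.X) + b.b.a.0)) | =a=> q0
  q2 = (b.(rec X. (b.b.X\{b})\{a} + (a.a.X + (0\{b} + a.X) + b.b.a.0))\{b})\{a} | =b=> q4
  q3 = b.a.0 | =b=> q5
  q4 = (rec X. (b.b.X\{b})\{a} + (a.a.X + (0\{b} + a.X) + b.b.a.0))\{b}\{a} | ·
  q5 = a.0 | =a=> q6
  q6 = 0 | ·
Coarsest stable partition (strong bisimilarity classes):
  B0 = {p0, q0}
  B1 = {p3, q3}
  B2 = {p5, q5}
  B3 = {p4, p6, q4, q6}
  B4 = {p2, q2}
  B5 = {p1, q1}
p0 ∈ B0, q0 ∈ B0 → same block

YES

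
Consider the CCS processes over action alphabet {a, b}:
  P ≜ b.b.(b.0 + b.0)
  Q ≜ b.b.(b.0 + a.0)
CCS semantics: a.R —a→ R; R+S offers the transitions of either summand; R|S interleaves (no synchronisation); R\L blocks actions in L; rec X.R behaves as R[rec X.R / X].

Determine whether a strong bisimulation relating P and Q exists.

P's transition system — 4 states:
  m0 = b.b.(b.0 + b.0) → -b-> m1
  m1 = b.(b.0 + b.0) → -b-> m2
  m2 = b.0 + b.0 → -b-> m3
  m3 = 0 → ∅
Q's transition system — 4 states:
  n0 = b.b.(b.0 + a.0) → -b-> n1
  n1 = b.(b.0 + a.0) → -b-> n2
  n2 = b.0 + a.0 → -a-> n3, -b-> n3
  n3 = 0 → ∅
Coarsest stable partition (strong bisimilarity classes):
  B0 = {m0}
  B1 = {m1}
  B2 = {m2}
  B3 = {m3, n3}
  B4 = {n0}
  B5 = {n1}
  B6 = {n2}
m0 ∈ B0, n0 ∈ B4 → different blocks

P ≁ Q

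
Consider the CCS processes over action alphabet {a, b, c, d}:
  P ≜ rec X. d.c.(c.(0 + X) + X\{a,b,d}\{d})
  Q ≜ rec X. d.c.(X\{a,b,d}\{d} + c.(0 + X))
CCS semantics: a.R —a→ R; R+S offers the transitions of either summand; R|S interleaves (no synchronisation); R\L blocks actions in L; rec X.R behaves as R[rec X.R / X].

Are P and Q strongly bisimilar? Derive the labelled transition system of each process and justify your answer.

Reachable graph of P (4 states):
  s0 = rec X. d.c.(c.(0 + X) + X\{a,b,d}\{d}) | =d=> s1
  s1 = c.(c.(0 + (rec X. d.c.(c.(0 + X) + X\{a,b,d}\{d}))) + (rec X. d.c.(c.(0 + X) + X\{a,b,d}\{d}))\{a,b,d}\{d}) | =c=> s2
  s2 = c.(0 + (rec X. d.c.(c.(0 + X) + X\{a,b,d}\{d}))) + (rec X. d.c.(c.(0 + X) + X\{a,b,d}\{d}))\{a,b,d}\{d} | =c=> s3
  s3 = 0 + (rec X. d.c.(c.(0 + X) + X\{a,b,d}\{d})) | =d=> s1
Reachable graph of Q (4 states):
  t0 = rec X. d.c.(X\{a,b,d}\{d} + c.(0 + X)) | =d=> t1
  t1 = c.((rec X. d.c.(X\{a,b,d}\{d} + c.(0 + X)))\{a,b,d}\{d} + c.(0 + (rec X. d.c.(X\{a,b,d}\{d} + c.(0 + X))))) | =c=> t2
  t2 = (rec X. d.c.(X\{a,b,d}\{d} + c.(0 + X)))\{a,b,d}\{d} + c.(0 + (rec X. d.c.(X\{a,b,d}\{d} + c.(0 + X)))) | =c=> t3
  t3 = 0 + (rec X. d.c.(X\{a,b,d}\{d} + c.(0 + X))) | =d=> t1
Coarsest stable partition (strong bisimilarity classes):
  B0 = {s0, s3, t0, t3}
  B1 = {s1, t1}
  B2 = {s2, t2}
s0 ∈ B0, t0 ∈ B0 → same block

P ~ Q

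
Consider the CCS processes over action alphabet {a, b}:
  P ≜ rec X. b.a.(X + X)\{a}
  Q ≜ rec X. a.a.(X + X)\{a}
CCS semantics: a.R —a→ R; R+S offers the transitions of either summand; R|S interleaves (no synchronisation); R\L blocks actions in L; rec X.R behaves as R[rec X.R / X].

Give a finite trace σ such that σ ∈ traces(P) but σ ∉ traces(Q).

b

Reachable graph of P (4 states):
  m0 = rec X. b.a.(X + X)\{a} → =b=> m1
  m1 = a.((rec X. b.a.(X + X)\{a}) + (rec X. b.a.(X + X)\{a}))\{a} → =a=> m2
  m2 = ((rec X. b.a.(X + X)\{a}) + (rec X. b.a.(X + X)\{a}))\{a} → =b=> m3
  m3 = (a.((rec X. b.a.(X + X)\{a}) + (rec X. b.a.(X + X)\{a}))\{a})\{a} → ∅
Reachable graph of Q (3 states):
  n0 = rec X. a.a.(X + X)\{a} → =a=> n1
  n1 = a.((rec X. a.a.(X + X)\{a}) + (rec X. a.a.(X + X)\{a}))\{a} → =a=> n2
  n2 = ((rec X. a.a.(X + X)\{a}) + (rec X. a.a.(X + X)\{a}))\{a} → ∅
Run σ = ⟨b⟩ on P: start {m0}
  [1] b ⇒ {m1}
  — P admits the full trace.
Run σ = ⟨b⟩ on Q: start {n0}
  [1] b ⇒ no successor for Q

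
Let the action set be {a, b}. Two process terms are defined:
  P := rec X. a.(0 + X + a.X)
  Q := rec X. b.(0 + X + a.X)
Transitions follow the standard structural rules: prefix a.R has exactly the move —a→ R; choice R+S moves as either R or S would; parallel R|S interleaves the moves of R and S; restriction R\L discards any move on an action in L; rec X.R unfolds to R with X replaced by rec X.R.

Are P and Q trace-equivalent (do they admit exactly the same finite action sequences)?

traces(P) ≠ traces(Q) — witness ⟨a⟩

P's transition system — 2 states:
  s0 = rec X. a.(0 + X + a.X) ⊢ =a=> s1
  s1 = 0 + (rec X. a.(0 + X + a.X)) + a.(rec X. a.(0 + X + a.X)) ⊢ =a=> s0, =a=> s1
Q's transition system — 2 states:
  t0 = rec X. b.(0 + X + a.X) ⊢ =b=> t1
  t1 = 0 + (rec X. b.(0 + X + a.X)) + a.(rec X. b.(0 + X + a.X)) ⊢ =a=> t0, =b=> t1
Executing a from P (initial set {s0}):
  step 1 (a): {s1}
  P completes σ.
Executing a from Q (initial set {t0}):
  step 1 (a): ∅ (Q stuck)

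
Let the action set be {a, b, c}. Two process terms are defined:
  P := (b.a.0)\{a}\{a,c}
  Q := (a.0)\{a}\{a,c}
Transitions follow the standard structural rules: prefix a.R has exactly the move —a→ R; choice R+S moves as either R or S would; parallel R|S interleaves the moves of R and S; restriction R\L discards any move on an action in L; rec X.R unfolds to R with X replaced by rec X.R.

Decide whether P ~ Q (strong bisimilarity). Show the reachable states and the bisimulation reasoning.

LTS(P): 2 reachable states
  m0 = (b.a.0)\{a}\{a,c} ⊢ =b=> m1
  m1 = (a.0)\{a}\{a,c} ⊢ stopped
LTS(Q): 1 reachable states
  n0 = (a.0)\{a}\{a,c} ⊢ stopped
Coarsest stable partition (strong bisimilarity classes):
  B0 = {m0}
  B1 = {m1, n0}
m0 ∈ B0, n0 ∈ B1 → different blocks

NO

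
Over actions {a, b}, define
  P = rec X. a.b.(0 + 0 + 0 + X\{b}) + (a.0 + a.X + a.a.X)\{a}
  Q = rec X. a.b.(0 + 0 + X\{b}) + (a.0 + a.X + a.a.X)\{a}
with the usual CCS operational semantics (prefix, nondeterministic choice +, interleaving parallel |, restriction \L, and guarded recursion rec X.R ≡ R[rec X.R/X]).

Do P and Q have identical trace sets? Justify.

traces(P) = traces(Q)

P's transition system — 4 states:
  s0 = rec X. a.b.(0 + 0 + 0 + X\{b}) + (a.0 + a.X + a.a.X)\{a} :: =a=> s1
  s1 = b.(0 + 0 + 0 + (rec X. a.b.(0 + 0 + 0 + X\{b}) + (a.0 + a.X + a.a.X)\{a})\{b}) :: =b=> s2
  s2 = 0 + 0 + 0 + (rec X. a.b.(0 + 0 + 0 + X\{b}) + (a.0 + a.X + a.a.X)\{a})\{b} :: =a=> s3
  s3 = (b.(0 + 0 + 0 + (rec X. a.b.(0 + 0 + 0 + X\{b}) + (a.0 + a.X + a.a.X)\{a})\{b}))\{b} :: ∅
Q's transition system — 4 states:
  t0 = rec X. a.b.(0 + 0 + X\{b}) + (a.0 + a.X + a.a.X)\{a} :: =a=> t1
  t1 = b.(0 + 0 + (rec X. a.b.(0 + 0 + X\{b}) + (a.0 + a.X + a.a.X)\{a})\{b}) :: =b=> t2
  t2 = 0 + 0 + (rec X. a.b.(0 + 0 + X\{b}) + (a.0 + a.X + a.a.X)\{a})\{b} :: =a=> t3
  t3 = (b.(0 + 0 + (rec X. a.b.(0 + 0 + X\{b}) + (a.0 + a.X + a.a.X)\{a})\{b}))\{b} :: ∅
Bisimilarity quotient blocks:
  B0 = {s0, t0}
  B1 = {s1, t1}
  B2 = {s2, t2}
  B3 = {s3, t3}
s0 ∈ B0, t0 ∈ B0 → same block
Bisimilar ⇒ trace-equivalent.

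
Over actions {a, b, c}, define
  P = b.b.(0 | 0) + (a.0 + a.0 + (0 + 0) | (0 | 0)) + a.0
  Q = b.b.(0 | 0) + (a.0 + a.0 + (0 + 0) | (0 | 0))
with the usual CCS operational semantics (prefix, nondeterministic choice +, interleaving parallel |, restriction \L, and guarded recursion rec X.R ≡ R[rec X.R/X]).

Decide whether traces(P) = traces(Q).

trace-equivalent

P's transition system — 4 states:
  m0 = b.b.(0 | 0) + (a.0 + a.0 + (0 + 0) | (0 | 0)) + a.0 has moves =a=> m1, =b=> m2
  m1 = 0 has moves ·
  m2 = b.(0 | 0) has moves =b=> m3
  m3 = 0 | 0 has moves ·
Q's transition system — 4 states:
  n0 = b.b.(0 | 0) + (a.0 + a.0 + (0 + 0) | (0 | 0)) has moves =a=> n1, =b=> n2
  n1 = 0 has moves ·
  n2 = b.(0 | 0) has moves =b=> n3
  n3 = 0 | 0 has moves ·
Coarsest stable partition (strong bisimilarity classes):
  B0 = {m0, n0}
  B1 = {m2, n2}
  B2 = {m1, m3, n1, n3}
m0 ∈ B0, n0 ∈ B0 → same block
Bisimilar ⇒ trace-equivalent.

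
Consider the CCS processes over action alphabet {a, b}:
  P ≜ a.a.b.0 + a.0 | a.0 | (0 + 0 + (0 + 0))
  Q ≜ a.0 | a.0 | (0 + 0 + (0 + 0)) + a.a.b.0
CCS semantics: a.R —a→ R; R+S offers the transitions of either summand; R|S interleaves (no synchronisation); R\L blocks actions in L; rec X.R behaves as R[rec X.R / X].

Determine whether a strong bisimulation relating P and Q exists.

LTS(P): 7 reachable states
  m0 = a.a.b.0 + a.0 | a.0 | (0 + 0 + (0 + 0)) → -a-> m1, -a-> m2, -a-> m3
  m1 = 0 | a.0 | (0 + 0 + (0 + 0)) → -a-> m4
  m2 = a.0 | 0 | (0 + 0 + (0 + 0)) → -a-> m4
  m3 = a.b.0 → -a-> m5
  m4 = 0 | 0 | (0 + 0 + (0 + 0)) → ∅
  m5 = b.0 → -b-> m6
  m6 = 0 → ∅
LTS(Q): 7 reachable states
  n0 = a.0 | a.0 | (0 + 0 + (0 + 0)) + a.a.b.0 → -a-> n1, -a-> n2, -a-> n3
  n1 = 0 | a.0 | (0 + 0 + (0 + 0)) → -a-> n4
  n2 = a.0 | 0 | (0 + 0 + (0 + 0)) → -a-> n4
  n3 = a.b.0 → -a-> n5
  n4 = 0 | 0 | (0 + 0 + (0 + 0)) → ∅
  n5 = b.0 → -b-> n6
  n6 = 0 → ∅
Bisimilarity quotient blocks:
  B0 = {m0, n0}
  B1 = {m3, n3}
  B2 = {m5, n5}
  B3 = {m4, m6, n4, n6}
  B4 = {m1, m2, n1, n2}
m0 ∈ B0, n0 ∈ B0 → same block

P ~ Q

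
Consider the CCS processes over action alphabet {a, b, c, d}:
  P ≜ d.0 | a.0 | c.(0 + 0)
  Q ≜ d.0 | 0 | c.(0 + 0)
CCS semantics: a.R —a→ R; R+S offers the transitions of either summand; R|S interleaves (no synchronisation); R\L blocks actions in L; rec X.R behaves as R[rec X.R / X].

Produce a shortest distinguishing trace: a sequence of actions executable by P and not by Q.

a

Reachable graph of P (8 states):
  s0 = d.0 | a.0 | c.(0 + 0) ⊢ --a--▸ s1, --c--▸ s2, --d--▸ s3
  s1 = d.0 | 0 | c.(0 + 0) ⊢ --c--▸ s4, --d--▸ s5
  s2 = d.0 | a.0 | (0 + 0) ⊢ --a--▸ s4, --d--▸ s6
  s3 = 0 | a.0 | c.(0 + 0) ⊢ --a--▸ s5, --c--▸ s6
  s4 = d.0 | 0 | (0 + 0) ⊢ --d--▸ s7
  s5 = 0 | 0 | c.(0 + 0) ⊢ --c--▸ s7
  s6 = 0 | a.0 | (0 + 0) ⊢ --a--▸ s7
  s7 = 0 | 0 | (0 + 0) ⊢ ∅
Reachable graph of Q (4 states):
  t0 = d.0 | 0 | c.(0 + 0) ⊢ --c--▸ t1, --d--▸ t2
  t1 = d.0 | 0 | (0 + 0) ⊢ --d--▸ t3
  t2 = 0 | 0 | c.(0 + 0) ⊢ --c--▸ t3
  t3 = 0 | 0 | (0 + 0) ⊢ ∅
Run σ = ⟨a⟩ on P: start {s0}
  step 1 (a): {s1}
  P completes σ.
Run σ = ⟨a⟩ on Q: start {t0}
  step 1 (a): no successor for Q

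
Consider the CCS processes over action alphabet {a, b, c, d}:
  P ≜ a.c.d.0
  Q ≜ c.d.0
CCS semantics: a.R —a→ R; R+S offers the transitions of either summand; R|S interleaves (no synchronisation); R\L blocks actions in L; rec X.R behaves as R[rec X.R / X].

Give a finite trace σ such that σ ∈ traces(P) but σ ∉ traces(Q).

P's transition system — 4 states:
  u0 = a.c.d.0 :: --a--▸ u1
  u1 = c.d.0 :: --c--▸ u2
  u2 = d.0 :: --d--▸ u3
  u3 = 0 :: stopped
Q's transition system — 3 states:
  v0 = c.d.0 :: --c--▸ v1
  v1 = d.0 :: --d--▸ v2
  v2 = 0 :: stopped
Executing a from P (initial set {u0}):
  step 1 (a): {u1}
  P completes σ.
Executing a from Q (initial set {v0}):
  step 1 (a): no successor for Q

a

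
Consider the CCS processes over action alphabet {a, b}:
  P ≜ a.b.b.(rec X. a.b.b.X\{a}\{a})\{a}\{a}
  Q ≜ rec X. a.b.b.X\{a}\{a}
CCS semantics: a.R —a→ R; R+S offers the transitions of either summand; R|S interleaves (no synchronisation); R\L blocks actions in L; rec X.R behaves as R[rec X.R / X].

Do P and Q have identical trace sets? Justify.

trace-equivalent

LTS(P): 4 reachable states
  m0 = a.b.b.(rec X. a.b.b.X\{a}\{a})\{a}\{a} has moves -a-> m1
  m1 = b.b.(rec X. a.b.b.X\{a}\{a})\{a}\{a} has moves -b-> m2
  m2 = b.(rec X. a.b.b.X\{a}\{a})\{a}\{a} has moves -b-> m3
  m3 = (rec X. a.b.b.X\{a}\{a})\{a}\{a} has moves stopped
LTS(Q): 4 reachable states
  n0 = rec X. a.b.b.X\{a}\{a} has moves -a-> n1
  n1 = b.b.(rec X. a.b.b.X\{a}\{a})\{a}\{a} has moves -b-> n2
  n2 = b.(rec X. a.b.b.X\{a}\{a})\{a}\{a} has moves -b-> n3
  n3 = (rec X. a.b.b.X\{a}\{a})\{a}\{a} has moves stopped
Bisimilarity quotient blocks:
  B0 = {m0, n0}
  B1 = {m1, n1}
  B2 = {m2, n2}
  B3 = {m3, n3}
m0 ∈ B0, n0 ∈ B0 → same block
Bisimilar ⇒ trace-equivalent.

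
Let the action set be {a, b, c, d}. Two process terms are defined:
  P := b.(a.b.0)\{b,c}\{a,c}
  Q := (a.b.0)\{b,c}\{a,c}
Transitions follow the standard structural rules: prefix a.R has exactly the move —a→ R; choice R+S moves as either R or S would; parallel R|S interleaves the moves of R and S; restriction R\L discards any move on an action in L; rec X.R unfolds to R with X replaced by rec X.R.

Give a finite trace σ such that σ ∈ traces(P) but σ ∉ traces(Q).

LTS(P): 2 reachable states
  s0 = b.(a.b.0)\{b,c}\{a,c} has moves =b=> s1
  s1 = (a.b.0)\{b,c}\{a,c} has moves (no moves)
LTS(Q): 1 reachable states
  t0 = (a.b.0)\{b,c}\{a,c} has moves (no moves)
Run σ = ⟨b⟩ on P: start {s0}
  [1] b ⇒ {s1}
  ✓ P
Run σ = ⟨b⟩ on Q: start {t0}
  [1] b ⇒ ∅ (Q stuck)

b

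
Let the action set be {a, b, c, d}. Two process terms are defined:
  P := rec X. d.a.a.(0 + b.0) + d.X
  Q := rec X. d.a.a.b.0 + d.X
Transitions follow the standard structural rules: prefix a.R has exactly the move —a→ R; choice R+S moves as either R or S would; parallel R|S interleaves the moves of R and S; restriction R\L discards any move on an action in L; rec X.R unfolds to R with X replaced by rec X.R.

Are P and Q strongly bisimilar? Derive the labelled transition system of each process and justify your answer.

LTS(P): 5 reachable states
  s0 = rec X. d.a.a.(0 + b.0) + d.X → =d=> s0, =d=> s1
  s1 = a.a.(0 + b.0) → =a=> s2
  s2 = a.(0 + b.0) → =a=> s3
  s3 = 0 + b.0 → =b=> s4
  s4 = 0 → deadlocked
LTS(Q): 5 reachable states
  t0 = rec X. d.a.a.b.0 + d.X → =d=> t0, =d=> t1
  t1 = a.a.b.0 → =a=> t2
  t2 = a.b.0 → =a=> t3
  t3 = b.0 → =b=> t4
  t4 = 0 → deadlocked
Bisimilarity quotient blocks:
  B0 = {s0, t0}
  B1 = {s1, t1}
  B2 = {s2, t2}
  B3 = {s3, t3}
  B4 = {s4, t4}
s0 ∈ B0, t0 ∈ B0 → same block

bisimilar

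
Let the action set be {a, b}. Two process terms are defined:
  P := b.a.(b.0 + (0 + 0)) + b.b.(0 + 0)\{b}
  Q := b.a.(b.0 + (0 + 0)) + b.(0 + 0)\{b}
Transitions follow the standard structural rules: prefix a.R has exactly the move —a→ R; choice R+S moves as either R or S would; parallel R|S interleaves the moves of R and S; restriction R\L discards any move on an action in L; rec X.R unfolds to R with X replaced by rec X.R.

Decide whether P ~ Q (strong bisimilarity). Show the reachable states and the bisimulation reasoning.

P's transition system — 6 states:
  p0 = b.a.(b.0 + (0 + 0)) + b.b.(0 + 0)\{b} | --b--▸ p1, --b--▸ p2
  p1 = a.(b.0 + (0 + 0)) | --a--▸ p3
  p2 = b.(0 + 0)\{b} | --b--▸ p4
  p3 = b.0 + (0 + 0) | --b--▸ p5
  p4 = (0 + 0)\{b} | ·
  p5 = 0 | ·
Q's transition system — 5 states:
  q0 = b.a.(b.0 + (0 + 0)) + b.(0 + 0)\{b} | --b--▸ q1, --b--▸ q2
  q1 = (0 + 0)\{b} | ·
  q2 = a.(b.0 + (0 + 0)) | --a--▸ q3
  q3 = b.0 + (0 + 0) | --b--▸ q4
  q4 = 0 | ·
Partition-refinement fixed point:
  B0 = {p0}
  B1 = {p1, q2}
  B2 = {p2, p3, q3}
  B3 = {p4, p5, q1, q4}
  B4 = {q0}
p0 ∈ B0, q0 ∈ B4 → different blocks

P ≁ Q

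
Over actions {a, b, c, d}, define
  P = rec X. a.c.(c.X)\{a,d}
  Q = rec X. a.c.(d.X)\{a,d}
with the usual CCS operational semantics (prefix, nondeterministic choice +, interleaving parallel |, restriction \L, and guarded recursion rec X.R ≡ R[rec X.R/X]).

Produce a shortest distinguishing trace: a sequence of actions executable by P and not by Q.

acc

Reachable graph of P (4 states):
  m0 = rec X. a.c.(c.X)\{a,d} has moves --a--▸ m1
  m1 = c.(c.(rec X. a.c.(c.X)\{a,d}))\{a,d} has moves --c--▸ m2
  m2 = (c.(rec X. a.c.(c.X)\{a,d}))\{a,d} has moves --c--▸ m3
  m3 = (rec X. a.c.(c.X)\{a,d})\{a,d} has moves (no moves)
Reachable graph of Q (3 states):
  n0 = rec X. a.c.(d.X)\{a,d} has moves --a--▸ n1
  n1 = c.(d.(rec X. a.c.(d.X)\{a,d}))\{a,d} has moves --c--▸ n2
  n2 = (d.(rec X. a.c.(d.X)\{a,d}))\{a,d} has moves (no moves)
Executing acc from P (initial set {m0}):
  after a @ step 1: {m1}
  after c @ step 2: {m2}
  after c @ step 3: {m3}
  ✓ P
Executing acc from Q (initial set {n0}):
  after a @ step 1: {n1}
  after c @ step 2: {n2}
  after c @ step 3: no successor for Q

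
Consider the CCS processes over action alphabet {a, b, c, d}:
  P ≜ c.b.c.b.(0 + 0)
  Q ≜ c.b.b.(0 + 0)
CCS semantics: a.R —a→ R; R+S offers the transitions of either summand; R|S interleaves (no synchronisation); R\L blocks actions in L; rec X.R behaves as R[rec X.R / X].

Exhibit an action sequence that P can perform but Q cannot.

Reachable graph of P (5 states):
  s0 = c.b.c.b.(0 + 0) | -c-> s1
  s1 = b.c.b.(0 + 0) | -b-> s2
  s2 = c.b.(0 + 0) | -c-> s3
  s3 = b.(0 + 0) | -b-> s4
  s4 = 0 + 0 | deadlocked
Reachable graph of Q (4 states):
  t0 = c.b.b.(0 + 0) | -c-> t1
  t1 = b.b.(0 + 0) | -b-> t2
  t2 = b.(0 + 0) | -b-> t3
  t3 = 0 + 0 | deadlocked
Run σ = ⟨cbc⟩ on P: start {s0}
  step 1 (c): {s1}
  step 2 (b): {s2}
  step 3 (c): {s3}
  ✓ P
Run σ = ⟨cbc⟩ on Q: start {t0}
  step 1 (c): {t1}
  step 2 (b): {t2}
  step 3 (c): ∅  — Q cannot continue

cbc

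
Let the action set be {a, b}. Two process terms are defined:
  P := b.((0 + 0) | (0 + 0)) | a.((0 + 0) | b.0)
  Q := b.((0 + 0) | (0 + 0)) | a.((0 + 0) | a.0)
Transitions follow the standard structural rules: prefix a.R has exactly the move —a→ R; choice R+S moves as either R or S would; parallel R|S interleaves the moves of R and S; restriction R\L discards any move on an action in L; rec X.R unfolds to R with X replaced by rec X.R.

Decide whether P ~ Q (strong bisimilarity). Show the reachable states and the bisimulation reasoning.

not bisimilar

P's transition system — 6 states:
  p0 = b.((0 + 0) | (0 + 0)) | a.((0 + 0) | b.0) has moves --a--▸ p1, --b--▸ p2
  p1 = b.((0 + 0) | (0 + 0)) | ((0 + 0) | b.0) has moves --b--▸ p3, --b--▸ p4
  p2 = (0 + 0) | (0 + 0) | a.((0 + 0) | b.0) has moves --a--▸ p3
  p3 = (0 + 0) | (0 + 0) | ((0 + 0) | b.0) has moves --b--▸ p5
  p4 = b.((0 + 0) | (0 + 0)) | ((0 + 0) | 0) has moves --b--▸ p5
  p5 = (0 + 0) | (0 + 0) | ((0 + 0) | 0) has moves stopped
Q's transition system — 6 states:
  q0 = b.((0 + 0) | (0 + 0)) | a.((0 + 0) | a.0) has moves --a--▸ q1, --b--▸ q2
  q1 = b.((0 + 0) | (0 + 0)) | ((0 + 0) | a.0) has moves --a--▸ q3, --b--▸ q4
  q2 = (0 + 0) | (0 + 0) | a.((0 + 0) | a.0) has moves --a--▸ q4
  q3 = b.((0 + 0) | (0 + 0)) | ((0 + 0) | 0) has moves --b--▸ q5
  q4 = (0 + 0) | (0 + 0) | ((0 + 0) | a.0) has moves --a--▸ q5
  q5 = (0 + 0) | (0 + 0) | ((0 + 0) | 0) has moves stopped
Bisimilarity quotient blocks:
  B0 = {p0}
  B1 = {p2}
  B2 = {p3, p4, q3}
  B3 = {p5, q5}
  B4 = {p1}
  B5 = {q0}
  B6 = {q1}
  B7 = {q4}
  B8 = {q2}
p0 ∈ B0, q0 ∈ B5 → different blocks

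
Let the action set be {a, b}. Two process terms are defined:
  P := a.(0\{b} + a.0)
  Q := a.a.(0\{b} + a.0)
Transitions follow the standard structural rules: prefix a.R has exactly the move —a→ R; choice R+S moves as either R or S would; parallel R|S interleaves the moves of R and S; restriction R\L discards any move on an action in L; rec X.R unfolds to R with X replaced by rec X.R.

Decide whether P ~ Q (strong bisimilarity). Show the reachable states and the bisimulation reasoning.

Reachable graph of P (3 states):
  m0 = a.(0\{b} + a.0) | ··a··> m1
  m1 = 0\{b} + a.0 | ··a··> m2
  m2 = 0 | ∅
Reachable graph of Q (4 states):
  n0 = a.a.(0\{b} + a.0) | ··a··> n1
  n1 = a.(0\{b} + a.0) | ··a··> n2
  n2 = 0\{b} + a.0 | ··a··> n3
  n3 = 0 | ∅
Bisimilarity quotient blocks:
  B0 = {m0, n1}
  B1 = {m1, n2}
  B2 = {m2, n3}
  B3 = {n0}
m0 ∈ B0, n0 ∈ B3 → different blocks

P ≁ Q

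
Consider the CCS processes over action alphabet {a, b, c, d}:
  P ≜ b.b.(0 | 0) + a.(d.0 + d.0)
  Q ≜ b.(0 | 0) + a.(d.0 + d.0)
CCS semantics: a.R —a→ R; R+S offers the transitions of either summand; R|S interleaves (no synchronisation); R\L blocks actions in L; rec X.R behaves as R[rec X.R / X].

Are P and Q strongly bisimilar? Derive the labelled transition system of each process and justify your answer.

P's transition system — 5 states:
  p0 = b.b.(0 | 0) + a.(d.0 + d.0) has moves —a→ p1, —b→ p2
  p1 = d.0 + d.0 has moves —d→ p3
  p2 = b.(0 | 0) has moves —b→ p4
  p3 = 0 has moves (no moves)
  p4 = 0 | 0 has moves (no moves)
Q's transition system — 4 states:
  q0 = b.(0 | 0) + a.(d.0 + d.0) has moves —a→ q1, —b→ q2
  q1 = d.0 + d.0 has moves —d→ q3
  q2 = 0 | 0 has moves (no moves)
  q3 = 0 has moves (no moves)
Partition-refinement fixed point:
  B0 = {p0}
  B1 = {p2}
  B2 = {p3, p4, q2, q3}
  B3 = {p1, q1}
  B4 = {q0}
p0 ∈ B0, q0 ∈ B4 → different blocks

P ≁ Q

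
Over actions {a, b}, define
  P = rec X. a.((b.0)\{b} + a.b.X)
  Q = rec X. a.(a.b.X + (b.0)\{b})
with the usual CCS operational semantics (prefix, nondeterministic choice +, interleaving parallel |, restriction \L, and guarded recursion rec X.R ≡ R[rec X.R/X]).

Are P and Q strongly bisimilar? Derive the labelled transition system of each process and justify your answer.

P ~ Q

LTS(P): 3 reachable states
  m0 = rec X. a.((b.0)\{b} + a.b.X) | —a→ m1
  m1 = (b.0)\{b} + a.b.(rec X. a.((b.0)\{b} + a.b.X)) | —a→ m2
  m2 = b.(rec X. a.((b.0)\{b} + a.b.X)) | —b→ m0
LTS(Q): 3 reachable states
  n0 = rec X. a.(a.b.X + (b.0)\{b}) | —a→ n1
  n1 = a.b.(rec X. a.(a.b.X + (b.0)\{b})) + (b.0)\{b} | —a→ n2
  n2 = b.(rec X. a.(a.b.X + (b.0)\{b})) | —b→ n0
Partition-refinement fixed point:
  B0 = {m0, n0}
  B1 = {m1, n1}
  B2 = {m2, n2}
m0 ∈ B0, n0 ∈ B0 → same block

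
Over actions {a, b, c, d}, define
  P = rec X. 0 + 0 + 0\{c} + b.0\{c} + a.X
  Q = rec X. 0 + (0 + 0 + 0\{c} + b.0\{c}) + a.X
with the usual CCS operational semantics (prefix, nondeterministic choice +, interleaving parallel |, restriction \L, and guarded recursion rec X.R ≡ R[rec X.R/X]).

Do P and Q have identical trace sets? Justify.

YES

LTS(P): 2 reachable states
  u0 = rec X. 0 + 0 + 0\{c} + b.0\{c} + a.X :: ··a··> u0, ··b··> u1
  u1 = 0\{c} :: stopped
LTS(Q): 2 reachable states
  v0 = rec X. 0 + (0 + 0 + 0\{c} + b.0\{c}) + a.X :: ··a··> v0, ··b··> v1
  v1 = 0\{c} :: stopped
Coarsest stable partition (strong bisimilarity classes):
  B0 = {u0, v0}
  B1 = {u1, v1}
u0 ∈ B0, v0 ∈ B0 → same block
Bisimilar ⇒ trace-equivalent.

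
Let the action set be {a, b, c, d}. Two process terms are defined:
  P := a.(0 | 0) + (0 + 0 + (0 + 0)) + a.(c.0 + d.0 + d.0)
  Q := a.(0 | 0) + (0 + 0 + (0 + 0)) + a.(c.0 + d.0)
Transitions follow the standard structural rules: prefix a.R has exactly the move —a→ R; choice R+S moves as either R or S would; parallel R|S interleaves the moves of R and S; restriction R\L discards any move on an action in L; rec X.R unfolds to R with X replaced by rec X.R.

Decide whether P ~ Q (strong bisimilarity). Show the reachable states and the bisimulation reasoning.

P ~ Q

Reachable graph of P (4 states):
  p0 = a.(0 | 0) + (0 + 0 + (0 + 0)) + a.(c.0 + d.0 + d.0) has moves —a→ p1, —a→ p2
  p1 = 0 | 0 has moves stopped
  p2 = c.0 + d.0 + d.0 has moves —c→ p3, —d→ p3
  p3 = 0 has moves stopped
Reachable graph of Q (4 states):
  q0 = a.(0 | 0) + (0 + 0 + (0 + 0)) + a.(c.0 + d.0) has moves —a→ q1, —a→ q2
  q1 = 0 | 0 has moves stopped
  q2 = c.0 + d.0 has moves —c→ q3, —d→ q3
  q3 = 0 has moves stopped
Partition-refinement fixed point:
  B0 = {p0, q0}
  B1 = {p1, p3, q1, q3}
  B2 = {p2, q2}
p0 ∈ B0, q0 ∈ B0 → same block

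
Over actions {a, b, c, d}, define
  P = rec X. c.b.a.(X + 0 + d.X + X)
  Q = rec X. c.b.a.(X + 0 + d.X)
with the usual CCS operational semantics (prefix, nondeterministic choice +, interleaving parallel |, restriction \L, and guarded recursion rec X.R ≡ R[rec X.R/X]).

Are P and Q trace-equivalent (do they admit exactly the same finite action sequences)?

Reachable graph of P (4 states):
  m0 = rec X. c.b.a.(X + 0 + d.X + X) → =c=> m1
  m1 = b.a.((rec X. c.b.a.(X + 0 + d.X + X)) + 0 + d.(rec X. c.b.a.(X + 0 + d.X + X)) + (rec X. c.b.a.(X + 0 + d.X + X))) → =b=> m2
  m2 = a.((rec X. c.b.a.(X + 0 + d.X + X)) + 0 + d.(rec X. c.b.a.(X + 0 + d.X + X)) + (rec X. c.b.a.(X + 0 + d.X + X))) → =a=> m3
  m3 = (rec X. c.b.a.(X + 0 + d.X + X)) + 0 + d.(rec X. c.b.a.(X + 0 + d.X + X)) + (rec X. c.b.a.(X + 0 + d.X + X)) → =c=> m1, =d=> m0
Reachable graph of Q (4 states):
  n0 = rec X. c.b.a.(X + 0 + d.X) → =c=> n1
  n1 = b.a.((rec X. c.b.a.(X + 0 + d.X)) + 0 + d.(rec X. c.b.a.(X + 0 + d.X))) → =b=> n2
  n2 = a.((rec X. c.b.a.(X + 0 + d.X)) + 0 + d.(rec X. c.b.a.(X + 0 + d.X))) → =a=> n3
  n3 = (rec X. c.b.a.(X + 0 + d.X)) + 0 + d.(rec X. c.b.a.(X + 0 + d.X)) → =c=> n1, =d=> n0
Partition-refinement fixed point:
  B0 = {m0, n0}
  B1 = {m1, n1}
  B2 = {m2, n2}
  B3 = {m3, n3}
m0 ∈ B0, n0 ∈ B0 → same block
Bisimilar ⇒ trace-equivalent.

trace-equivalent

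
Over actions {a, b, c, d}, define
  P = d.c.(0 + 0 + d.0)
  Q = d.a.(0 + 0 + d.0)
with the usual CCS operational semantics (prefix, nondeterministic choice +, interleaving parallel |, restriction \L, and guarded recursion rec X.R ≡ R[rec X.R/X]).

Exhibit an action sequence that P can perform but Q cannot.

LTS(P): 4 reachable states
  m0 = d.c.(0 + 0 + d.0) ⊢ —d→ m1
  m1 = c.(0 + 0 + d.0) ⊢ —c→ m2
  m2 = 0 + 0 + d.0 ⊢ —d→ m3
  m3 = 0 ⊢ ∅
LTS(Q): 4 reachable states
  n0 = d.a.(0 + 0 + d.0) ⊢ —d→ n1
  n1 = a.(0 + 0 + d.0) ⊢ —a→ n2
  n2 = 0 + 0 + d.0 ⊢ —d→ n3
  n3 = 0 ⊢ ∅
Trace ⟨dc⟩ through P, begin at {m0}:
  after d @ step 1: {m1}
  after c @ step 2: {m2}
  ✓ P
Trace ⟨dc⟩ through Q, begin at {n0}:
  after d @ step 1: {n1}
  after c @ step 2: ∅  — Q cannot continue

dc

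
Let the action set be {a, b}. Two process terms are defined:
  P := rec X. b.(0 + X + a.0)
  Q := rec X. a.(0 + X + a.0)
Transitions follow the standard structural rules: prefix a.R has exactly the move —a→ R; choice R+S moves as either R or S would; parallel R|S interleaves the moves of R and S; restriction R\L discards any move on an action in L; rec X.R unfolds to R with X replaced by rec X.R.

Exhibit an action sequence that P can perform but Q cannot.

b

P's transition system — 3 states:
  p0 = rec X. b.(0 + X + a.0) has moves -b-> p1
  p1 = 0 + (rec X. b.(0 + X + a.0)) + a.0 has moves -a-> p2, -b-> p1
  p2 = 0 has moves stopped
Q's transition system — 3 states:
  q0 = rec X. a.(0 + X + a.0) has moves -a-> q1
  q1 = 0 + (rec X. a.(0 + X + a.0)) + a.0 has moves -a-> q1, -a-> q2
  q2 = 0 has moves stopped
Executing b from P (initial set {p0}):
  step 1 (b): {p1}
  — P admits the full trace.
Executing b from Q (initial set {q0}):
  step 1 (b): no successor for Q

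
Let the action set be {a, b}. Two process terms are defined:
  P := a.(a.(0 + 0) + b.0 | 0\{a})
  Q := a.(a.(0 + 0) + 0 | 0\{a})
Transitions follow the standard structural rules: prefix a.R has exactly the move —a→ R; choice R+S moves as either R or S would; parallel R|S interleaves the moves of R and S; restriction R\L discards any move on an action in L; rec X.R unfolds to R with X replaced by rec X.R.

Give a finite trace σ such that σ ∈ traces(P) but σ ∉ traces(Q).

Reachable graph of P (4 states):
  m0 = a.(a.(0 + 0) + b.0 | 0\{a}) | =a=> m1
  m1 = a.(0 + 0) + b.0 | 0\{a} | =a=> m2, =b=> m3
  m2 = 0 + 0 | ·
  m3 = 0 | 0\{a} | ·
Reachable graph of Q (3 states):
  n0 = a.(a.(0 + 0) + 0 | 0\{a}) | =a=> n1
  n1 = a.(0 + 0) + 0 | 0\{a} | =a=> n2
  n2 = 0 + 0 | ·
Trace ⟨ab⟩ through P, begin at {m0}:
  after a @ step 1: {m1}
  after b @ step 2: {m3}
  — P admits the full trace.
Trace ⟨ab⟩ through Q, begin at {n0}:
  after a @ step 1: {n1}
  after b @ step 2: ∅  — Q cannot continue

ab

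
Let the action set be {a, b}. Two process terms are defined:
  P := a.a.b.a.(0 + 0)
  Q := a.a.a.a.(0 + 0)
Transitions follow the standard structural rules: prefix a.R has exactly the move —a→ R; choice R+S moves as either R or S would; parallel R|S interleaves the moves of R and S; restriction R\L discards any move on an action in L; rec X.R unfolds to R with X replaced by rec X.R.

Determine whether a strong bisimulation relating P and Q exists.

Reachable graph of P (5 states):
  m0 = a.a.b.a.(0 + 0) ⊢ —a→ m1
  m1 = a.b.a.(0 + 0) ⊢ —a→ m2
  m2 = b.a.(0 + 0) ⊢ —b→ m3
  m3 = a.(0 + 0) ⊢ —a→ m4
  m4 = 0 + 0 ⊢ deadlocked
Reachable graph of Q (5 states):
  n0 = a.a.a.a.(0 + 0) ⊢ —a→ n1
  n1 = a.a.a.(0 + 0) ⊢ —a→ n2
  n2 = a.a.(0 + 0) ⊢ —a→ n3
  n3 = a.(0 + 0) ⊢ —a→ n4
  n4 = 0 + 0 ⊢ deadlocked
Partition-refinement fixed point:
  B0 = {m0}
  B1 = {m1}
  B2 = {m2}
  B3 = {m3, n3}
  B4 = {m4, n4}
  B5 = {n0}
  B6 = {n1}
  B7 = {n2}
m0 ∈ B0, n0 ∈ B5 → different blocks

NO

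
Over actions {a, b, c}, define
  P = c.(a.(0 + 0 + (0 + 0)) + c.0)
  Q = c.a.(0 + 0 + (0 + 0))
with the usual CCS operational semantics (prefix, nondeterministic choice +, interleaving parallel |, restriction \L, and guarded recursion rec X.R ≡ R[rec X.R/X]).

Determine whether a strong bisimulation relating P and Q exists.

P's transition system — 4 states:
  s0 = c.(a.(0 + 0 + (0 + 0)) + c.0) :: --c--▸ s1
  s1 = a.(0 + 0 + (0 + 0)) + c.0 :: --a--▸ s2, --c--▸ s3
  s2 = 0 + 0 + (0 + 0) :: ·
  s3 = 0 :: ·
Q's transition system — 3 states:
  t0 = c.a.(0 + 0 + (0 + 0)) :: --c--▸ t1
  t1 = a.(0 + 0 + (0 + 0)) :: --a--▸ t2
  t2 = 0 + 0 + (0 + 0) :: ·
Coarsest stable partition (strong bisimilarity classes):
  B0 = {s0}
  B1 = {s1}
  B2 = {s2, s3, t2}
  B3 = {t0}
  B4 = {t1}
s0 ∈ B0, t0 ∈ B3 → different blocks

P ≁ Q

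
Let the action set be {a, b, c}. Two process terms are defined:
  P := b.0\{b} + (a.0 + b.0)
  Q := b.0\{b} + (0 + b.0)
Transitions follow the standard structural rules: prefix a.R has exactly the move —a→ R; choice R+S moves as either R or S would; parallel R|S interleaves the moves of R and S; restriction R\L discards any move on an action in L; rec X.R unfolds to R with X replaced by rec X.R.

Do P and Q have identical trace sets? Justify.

Reachable graph of P (3 states):
  m0 = b.0\{b} + (a.0 + b.0) → —a→ m1, —b→ m1, —b→ m2
  m1 = 0 → ·
  m2 = 0\{b} → ·
Reachable graph of Q (3 states):
  n0 = b.0\{b} + (0 + b.0) → —b→ n1, —b→ n2
  n1 = 0 → ·
  n2 = 0\{b} → ·
Trace ⟨a⟩ through P, begin at {m0}:
  [1] a ⇒ {m1}
  P completes σ.
Trace ⟨a⟩ through Q, begin at {n0}:
  [1] a ⇒ ∅  — Q cannot continue

traces(P) ≠ traces(Q) — witness ⟨a⟩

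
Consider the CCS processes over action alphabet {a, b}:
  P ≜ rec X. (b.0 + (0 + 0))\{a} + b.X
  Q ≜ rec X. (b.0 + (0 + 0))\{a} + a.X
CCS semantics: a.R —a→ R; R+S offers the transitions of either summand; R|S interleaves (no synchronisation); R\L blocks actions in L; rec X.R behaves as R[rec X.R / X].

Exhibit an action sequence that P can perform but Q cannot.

P's transition system — 2 states:
  p0 = rec X. (b.0 + (0 + 0))\{a} + b.X | =b=> p0, =b=> p1
  p1 = 0\{a} | deadlocked
Q's transition system — 2 states:
  q0 = rec X. (b.0 + (0 + 0))\{a} + a.X | =a=> q0, =b=> q1
  q1 = 0\{a} | deadlocked
Trace ⟨bb⟩ through P, begin at {p0}:
  step 1 (b): {p0, p1}
  step 2 (b): {p0, p1}
  ✓ P
Trace ⟨bb⟩ through Q, begin at {q0}:
  step 1 (b): {q1}
  step 2 (b): no successor for Q

bb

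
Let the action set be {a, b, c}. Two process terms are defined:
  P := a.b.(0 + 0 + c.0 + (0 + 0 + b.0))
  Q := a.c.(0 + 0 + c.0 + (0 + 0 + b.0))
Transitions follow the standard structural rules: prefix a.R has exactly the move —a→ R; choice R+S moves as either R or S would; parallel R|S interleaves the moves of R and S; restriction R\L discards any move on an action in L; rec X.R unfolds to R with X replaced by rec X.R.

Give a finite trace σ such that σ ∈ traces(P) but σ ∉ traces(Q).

Reachable graph of P (4 states):
  m0 = a.b.(0 + 0 + c.0 + (0 + 0 + b.0)) has moves ··a··> m1
  m1 = b.(0 + 0 + c.0 + (0 + 0 + b.0)) has moves ··b··> m2
  m2 = 0 + 0 + c.0 + (0 + 0 + b.0) has moves ··b··> m3, ··c··> m3
  m3 = 0 has moves ∅
Reachable graph of Q (4 states):
  n0 = a.c.(0 + 0 + c.0 + (0 + 0 + b.0)) has moves ··a··> n1
  n1 = c.(0 + 0 + c.0 + (0 + 0 + b.0)) has moves ··c··> n2
  n2 = 0 + 0 + c.0 + (0 + 0 + b.0) has moves ··b··> n3, ··c··> n3
  n3 = 0 has moves ∅
Trace ⟨ab⟩ through P, begin at {m0}:
  after a @ step 1: {m1}
  after b @ step 2: {m2}
  — P admits the full trace.
Trace ⟨ab⟩ through Q, begin at {n0}:
  after a @ step 1: {n1}
  after b @ step 2: ∅  — Q cannot continue

ab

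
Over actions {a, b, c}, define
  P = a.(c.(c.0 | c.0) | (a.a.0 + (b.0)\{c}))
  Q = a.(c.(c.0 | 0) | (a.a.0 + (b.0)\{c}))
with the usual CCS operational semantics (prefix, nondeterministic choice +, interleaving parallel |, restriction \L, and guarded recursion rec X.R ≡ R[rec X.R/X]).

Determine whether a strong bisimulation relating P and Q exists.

Reachable graph of P (21 states):
  m0 = a.(c.(c.0 | c.0) | (a.a.0 + (b.0)\{c})) has moves =a=> m1
  m1 = c.(c.0 | c.0) | (a.a.0 + (b.0)\{c}) has moves =a=> m2, =b=> m3, =c=> m4
  m2 = c.(c.0 | c.0) | a.0 has moves =a=> m5, =c=> m6
  m3 = c.(c.0 | c.0) | 0\{c} has moves =c=> m7
  m4 = c.0 | c.0 | (a.a.0 + (b.0)\{c}) has moves =a=> m6, =b=> m7, =c=> m8, =c=> m9
  m5 = c.(c.0 | c.0) | 0 has moves =c=> m10
  m6 = c.0 | c.0 | a.0 has moves =a=> m10, =c=> m11, =c=> m12
  m7 = c.0 | c.0 | 0\{c} has moves =c=> m13, =c=> m14
  m8 = 0 | c.0 | (a.a.0 + (b.0)\{c}) has moves =a=> m11, =b=> m13, =c=> m15
  m9 = c.0 | 0 | (a.a.0 + (b.0)\{c}) has moves =a=> m12, =b=> m14, =c=> m15
  m10 = c.0 | c.0 | 0 has moves =c=> m16, =c=> m17
  m11 = 0 | c.0 | a.0 has moves =a=> m16, =c=> m18
  m12 = c.0 | 0 | a.0 has moves =a=> m17, =c=> m18
  m13 = 0 | c.0 | 0\{c} has moves =c=> m19
  m14 = c.0 | 0 | 0\{c} has moves =c=> m19
  m15 = 0 | 0 | (a.a.0 + (b.0)\{c}) has moves =a=> m18, =b=> m19
  m16 = 0 | c.0 | 0 has moves =c=> m20
  m17 = c.0 | 0 | 0 has moves =c=> m20
  m18 = 0 | 0 | a.0 has moves =a=> m20
  m19 = 0 | 0 | 0\{c} has moves deadlocked
  m20 = 0 | 0 | 0 has moves deadlocked
Reachable graph of Q (13 states):
  n0 = a.(c.(c.0 | 0) | (a.a.0 + (b.0)\{c})) has moves =a=> n1
  n1 = c.(c.0 | 0) | (a.a.0 + (b.0)\{c}) has moves =a=> n2, =b=> n3, =c=> n4
  n2 = c.(c.0 | 0) | a.0 has moves =a=> n5, =c=> n6
  n3 = c.(c.0 | 0) | 0\{c} has moves =c=> n7
  n4 = c.0 | 0 | (a.a.0 + (b.0)\{c}) has moves =a=> n6, =b=> n7, =c=> n8
  n5 = c.(c.0 | 0) | 0 has moves =c=> n9
  n6 = c.0 | 0 | a.0 has moves =a=> n9, =c=> n10
  n7 = c.0 | 0 | 0\{c} has moves =c=> n11
  n8 = 0 | 0 | (a.a.0 + (b.0)\{c}) has moves =a=> n10, =b=> n11
  n9 = c.0 | 0 | 0 has moves =c=> n12
  n10 = 0 | 0 | a.0 has moves =a=> n12
  n11 = 0 | 0 | 0\{c} has moves deadlocked
  n12 = 0 | 0 | 0 has moves deadlocked
Partition-refinement fixed point:
  B0 = {m0}
  B1 = {m1}
  B2 = {m3, m5}
  B3 = {m10, m7, n3, n5}
  B4 = {m13, m14, m16, m17, n7, n9}
  B5 = {m19, m20, n11, n12}
  B6 = {m4, n1}
  B7 = {m6, n2}
  B8 = {m11, m12, n6}
  B9 = {m18, n10}
  B10 = {m8, m9, n4}
  B11 = {m15, n8}
  B12 = {m2}
  B13 = {n0}
m0 ∈ B0, n0 ∈ B13 → different blocks

not bisimilar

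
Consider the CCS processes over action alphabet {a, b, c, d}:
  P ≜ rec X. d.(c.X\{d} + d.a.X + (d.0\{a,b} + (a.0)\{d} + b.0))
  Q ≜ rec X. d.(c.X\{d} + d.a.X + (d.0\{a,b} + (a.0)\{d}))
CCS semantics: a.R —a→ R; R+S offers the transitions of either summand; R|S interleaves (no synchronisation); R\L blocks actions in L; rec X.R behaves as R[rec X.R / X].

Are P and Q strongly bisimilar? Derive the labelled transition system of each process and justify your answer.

not bisimilar

LTS(P): 7 reachable states
  u0 = rec X. d.(c.X\{d} + d.a.X + (d.0\{a,b} + (a.0)\{d} + b.0)) has moves -d-> u1
  u1 = c.(rec X. d.(c.X\{d} + d.a.X + (d.0\{a,b} + (a.0)\{d} + b.0)))\{d} + d.a.(rec X. d.(c.X\{d} + d.a.X + (d.0\{a,b} + (a.0)\{d} + b.0))) + (d.0\{a,b} + (a.0)\{d} + b.0) has moves -a-> u2, -b-> u3, -c-> u4, -d-> u5, -d-> u6
  u2 = 0\{d} has moves ∅
  u3 = 0 has moves ∅
  u4 = (rec X. d.(c.X\{d} + d.a.X + (d.0\{a,b} + (a.0)\{d} + b.0)))\{d} has moves ∅
  u5 = 0\{a,b} has moves ∅
  u6 = a.(rec X. d.(c.X\{d} + d.a.X + (d.0\{a,b} + (a.0)\{d} + b.0))) has moves -a-> u0
LTS(Q): 6 reachable states
  v0 = rec X. d.(c.X\{d} + d.a.X + (d.0\{a,b} + (a.0)\{d})) has moves -d-> v1
  v1 = c.(rec X. d.(c.X\{d} + d.a.X + (d.0\{a,b} + (a.0)\{d})))\{d} + d.a.(rec X. d.(c.X\{d} + d.a.X + (d.0\{a,b} + (a.0)\{d}))) + (d.0\{a,b} + (a.0)\{d}) has moves -a-> v2, -c-> v3, -d-> v4, -d-> v5
  v2 = 0\{d} has moves ∅
  v3 = (rec X. d.(c.X\{d} + d.a.X + (d.0\{a,b} + (a.0)\{d})))\{d} has moves ∅
  v4 = 0\{a,b} has moves ∅
  v5 = a.(rec X. d.(c.X\{d} + d.a.X + (d.0\{a,b} + (a.0)\{d}))) has moves -a-> v0
Partition-refinement fixed point:
  B0 = {u0}
  B1 = {u1}
  B2 = {u2, u3, u4, u5, v2, v3, v4}
  B3 = {u6}
  B4 = {v0}
  B5 = {v1}
  B6 = {v5}
u0 ∈ B0, v0 ∈ B4 → different blocks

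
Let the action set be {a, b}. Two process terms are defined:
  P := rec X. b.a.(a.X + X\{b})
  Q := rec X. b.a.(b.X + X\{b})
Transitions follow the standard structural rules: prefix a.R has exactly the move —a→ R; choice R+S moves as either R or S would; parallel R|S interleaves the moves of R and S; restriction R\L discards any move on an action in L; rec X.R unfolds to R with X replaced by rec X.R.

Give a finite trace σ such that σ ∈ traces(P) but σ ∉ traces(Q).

baa

P's transition system — 3 states:
  p0 = rec X. b.a.(a.X + X\{b}) has moves --b--▸ p1
  p1 = a.(a.(rec X. b.a.(a.X + X\{b})) + (rec X. b.a.(a.X + X\{b}))\{b}) has moves --a--▸ p2
  p2 = a.(rec X. b.a.(a.X + X\{b})) + (rec X. b.a.(a.X + X\{b}))\{b} has moves --a--▸ p0
Q's transition system — 3 states:
  q0 = rec X. b.a.(b.X + X\{b}) has moves --b--▸ q1
  q1 = a.(b.(rec X. b.a.(b.X + X\{b})) + (rec X. b.a.(b.X + X\{b}))\{b}) has moves --a--▸ q2
  q2 = b.(rec X. b.a.(b.X + X\{b})) + (rec X. b.a.(b.X + X\{b}))\{b} has moves --b--▸ q0
Trace ⟨baa⟩ through P, begin at {p0}:
  after b @ step 1: {p1}
  after a @ step 2: {p2}
  after a @ step 3: {p0}
  — P admits the full trace.
Trace ⟨baa⟩ through Q, begin at {q0}:
  after b @ step 1: {q1}
  after a @ step 2: {q2}
  after a @ step 3: no successor for Q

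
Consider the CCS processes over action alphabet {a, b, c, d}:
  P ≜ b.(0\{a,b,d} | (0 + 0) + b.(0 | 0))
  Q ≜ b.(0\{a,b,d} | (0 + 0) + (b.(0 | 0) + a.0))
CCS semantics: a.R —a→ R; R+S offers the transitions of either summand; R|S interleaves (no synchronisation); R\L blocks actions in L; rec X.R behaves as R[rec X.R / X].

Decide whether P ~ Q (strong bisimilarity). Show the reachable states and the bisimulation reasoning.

not bisimilar

P's transition system — 3 states:
  p0 = b.(0\{a,b,d} | (0 + 0) + b.(0 | 0)) → ··b··> p1
  p1 = 0\{a,b,d} | (0 + 0) + b.(0 | 0) → ··b··> p2
  p2 = 0 | 0 → deadlocked
Q's transition system — 4 states:
  q0 = b.(0\{a,b,d} | (0 + 0) + (b.(0 | 0) + a.0)) → ··b··> q1
  q1 = 0\{a,b,d} | (0 + 0) + (b.(0 | 0) + a.0) → ··a··> q2, ··b··> q3
  q2 = 0 → deadlocked
  q3 = 0 | 0 → deadlocked
Partition-refinement fixed point:
  B0 = {p0}
  B1 = {p1}
  B2 = {p2, q2, q3}
  B3 = {q0}
  B4 = {q1}
p0 ∈ B0, q0 ∈ B3 → different blocks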